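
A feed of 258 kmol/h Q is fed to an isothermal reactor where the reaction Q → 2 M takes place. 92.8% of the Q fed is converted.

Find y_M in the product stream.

Q reacted = 0.928 × 258 = 239.4 kmol/h; ν_Q = −1, so ξ = 239.4/1 = 239.4 kmol/h.
Outlet amounts (n = n₀ + ν ξ):
  Q: 258 − 1(239.4) = 18.58
  M: 0 + 2(239.4) = 478.8
Total out = 497.4 kmol/h; y_M = 478.8 / 497.4 = 0.9627.

0.963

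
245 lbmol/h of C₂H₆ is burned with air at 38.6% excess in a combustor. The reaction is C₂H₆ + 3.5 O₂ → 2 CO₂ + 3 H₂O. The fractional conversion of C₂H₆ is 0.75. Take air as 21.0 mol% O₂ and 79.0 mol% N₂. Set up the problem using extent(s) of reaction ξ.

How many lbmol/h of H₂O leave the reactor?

551 lbmol/h

Stoichiometric O₂ = 3.5 × 245 = 857.5 lbmol/h; O₂ fed = 857.5 × 1.386 = 1188 lbmol/h.
N₂ fed = 1188 × 79/21 = 4471 lbmol/h.
Fuel reacted = 0.75 × 245 → ξ = 183.8 lbmol/h.
Outlet (n = n₀ + ν ξ):
  C₂H₆: 245 − 1(183.8) = 61.25
  O₂: 1188 − 3.5(183.8) = 545.4
  N₂: 4471 (inert)
  CO₂: 0 + 2(183.8) = 367.5
  H₂O: 0 + 3(183.8) = 551.2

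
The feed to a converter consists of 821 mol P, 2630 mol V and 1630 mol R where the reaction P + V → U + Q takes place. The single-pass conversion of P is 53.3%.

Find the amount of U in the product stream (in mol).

438 mol

P reacted = 0.533 × 821 = 437.6 mol; ν_P = −1, so ξ = 437.6/1 = 437.6 mol.
Outlet amounts (n = n₀ + ν ξ):
  P: 821 − 1(437.6) = 383.4
  V: 2630 − 1(437.6) = 2192
  U: 0 + 1(437.6) = 437.6
  Q: 0 + 1(437.6) = 437.6
  R: 1630 (inert)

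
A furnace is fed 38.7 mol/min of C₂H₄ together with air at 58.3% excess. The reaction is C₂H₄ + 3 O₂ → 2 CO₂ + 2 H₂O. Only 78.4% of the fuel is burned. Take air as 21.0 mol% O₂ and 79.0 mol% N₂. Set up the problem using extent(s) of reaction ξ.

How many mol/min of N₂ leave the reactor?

691 mol/min

Stoichiometric O₂ = 3 × 38.7 = 116.1 mol/min; O₂ fed = 116.1 × 1.583 = 183.8 mol/min.
N₂ fed = 183.8 × 79/21 = 691.4 mol/min.
Fuel reacted = 0.784 × 38.7 → ξ = 30.34 mol/min.
Outlet (n = n₀ + ν ξ):
  C₂H₄: 38.7 − 1(30.34) = 8.359
  O₂: 183.8 − 3(30.34) = 92.76
  N₂: 691.4 (inert)
  CO₂: 0 + 2(30.34) = 60.68
  H₂O: 0 + 2(30.34) = 60.68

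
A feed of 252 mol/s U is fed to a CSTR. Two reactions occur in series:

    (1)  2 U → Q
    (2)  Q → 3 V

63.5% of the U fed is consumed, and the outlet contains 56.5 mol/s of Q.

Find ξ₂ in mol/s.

Conversion of U: U consumed = 2ξ₁ = 0.635 × 252 → ξ₁ = 80.01 mol/s.
Q balance: n_Q = 0 + 1ξ₁ − 1ξ₂ = 56.5 → ξ₂ = (1·80.01 − 56.5)/1 = 23.51 mol/s.
Outlet amounts (n = n₀ + Σ ν·ξ):
  U: 252 − 2(80.01) = 91.98
  Q: 0 + 1(80.01) − 1(23.51) = 56.5
  V: 0 + 3(23.51) = 70.53

ξ₂ = 23.5 mol/s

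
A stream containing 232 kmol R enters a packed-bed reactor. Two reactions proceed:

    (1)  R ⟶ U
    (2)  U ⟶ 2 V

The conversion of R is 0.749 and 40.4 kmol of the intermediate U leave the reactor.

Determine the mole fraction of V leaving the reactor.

0.73

Conversion of R: R consumed = 1ξ₁ = 0.749 × 232 → ξ₁ = 173.8 kmol.
U balance: n_U = 0 + 1ξ₁ − 1ξ₂ = 40.4 → ξ₂ = (1·173.8 − 40.4)/1 = 133.4 kmol.
Outlet amounts (n = n₀ + Σ ν·ξ):
  R: 232 − 1(173.8) = 58.23
  U: 0 + 1(173.8) − 1(133.4) = 40.4
  V: 0 + 2(133.4) = 266.7
Total out = 365.4 kmol; y_V = 266.7 / 365.4 = 0.73.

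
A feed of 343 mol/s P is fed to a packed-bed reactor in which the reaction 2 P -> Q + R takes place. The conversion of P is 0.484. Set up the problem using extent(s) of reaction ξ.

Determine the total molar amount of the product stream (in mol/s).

P reacted = 0.484 × 343 = 166 mol/s; ν_P = −2, so ξ = 166/2 = 83.01 mol/s.
Outlet amounts (n = n₀ + ν ξ):
  P: 343 − 2(83.01) = 177
  Q: 0 + 1(83.01) = 83.01
  R: 0 + 1(83.01) = 83.01
Total out = 177 + 83.01 + 83.01 = 343 mol/s.

343 mol/s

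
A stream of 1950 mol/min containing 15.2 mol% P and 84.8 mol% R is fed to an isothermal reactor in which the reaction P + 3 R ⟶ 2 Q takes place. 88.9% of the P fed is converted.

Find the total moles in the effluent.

P reacted = 0.889 × 296.4 = 263.5 mol/min; ν_P = −1, so ξ = 263.5/1 = 263.5 mol/min.
Outlet amounts (n = n₀ + ν ξ):
  P: 296.4 − 1(263.5) = 32.9
  R: 1654 − 3(263.5) = 863.1
  Q: 0 + 2(263.5) = 527
Total out = 32.9 + 863.1 + 527 = 1423 mol/min.

1420 mol/min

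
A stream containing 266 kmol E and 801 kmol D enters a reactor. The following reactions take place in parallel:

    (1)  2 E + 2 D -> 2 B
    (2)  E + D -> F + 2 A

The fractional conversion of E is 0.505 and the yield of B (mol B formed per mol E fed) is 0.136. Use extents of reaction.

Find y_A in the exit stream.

Yield of B: 2ξ₁ / 266 = 0.136 → ξ₁ = 18.09 kmol.
Conversion of E: 2ξ₁ + 1ξ₂ = 0.505 × 266 = 134.3 → ξ₂ = 98.15 kmol.
Outlet amounts (n = n₀ + Σ ν·ξ):
  E: 266 − 2(18.09) − 1(98.15) = 131.7
  D: 801 − 2(18.09) − 1(98.15) = 666.7
  B: 0 + 2(18.09) = 36.18
  F: 0 + 1(98.15) = 98.15
  A: 0 + 2(98.15) = 196.3
Total out = 1129 kmol; y_A = 196.3 / 1129 = 0.1739.

0.174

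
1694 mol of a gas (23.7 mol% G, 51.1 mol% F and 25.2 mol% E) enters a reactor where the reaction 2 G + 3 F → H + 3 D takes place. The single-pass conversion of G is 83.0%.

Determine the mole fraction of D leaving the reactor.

0.327

G reacted = 0.83 × 401.5 = 333.2 mol; ν_G = −2, so ξ = 333.2/2 = 166.6 mol.
Outlet amounts (n = n₀ + ν ξ):
  G: 401.5 − 2(166.6) = 68.25
  F: 865.6 − 3(166.6) = 365.8
  H: 0 + 1(166.6) = 166.6
  D: 0 + 3(166.6) = 499.8
  E: 426.9 (inert)
Total out = 1527 mol; y_D = 499.8 / 1527 = 0.3273.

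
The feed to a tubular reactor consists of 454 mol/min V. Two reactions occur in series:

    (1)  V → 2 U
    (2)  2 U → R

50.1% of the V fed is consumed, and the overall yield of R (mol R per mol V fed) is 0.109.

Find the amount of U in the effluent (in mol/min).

356 mol/min

Conversion of V: V consumed = 1ξ₁ = 0.501 × 454 → ξ₁ = 227.5 mol/min.
Yield of R: 1ξ₂ / 454 = 0.109 → ξ₂ = 49.49 mol/min.
Outlet amounts (n = n₀ + Σ ν·ξ):
  V: 454 − 1(227.5) = 226.5
  U: 0 + 2(227.5) − 2(49.49) = 355.9
  R: 0 + 1(49.49) = 49.49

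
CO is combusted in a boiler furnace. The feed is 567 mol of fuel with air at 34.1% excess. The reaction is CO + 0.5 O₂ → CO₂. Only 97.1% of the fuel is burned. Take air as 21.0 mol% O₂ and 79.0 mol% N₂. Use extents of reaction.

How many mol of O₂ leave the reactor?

105 mol

Stoichiometric O₂ = 0.5 × 567 = 283.5 mol; O₂ fed = 283.5 × 1.341 = 380.2 mol.
N₂ fed = 380.2 × 79/21 = 1430 mol.
Fuel reacted = 0.971 × 567 → ξ = 550.6 mol.
Outlet (n = n₀ + ν ξ):
  CO: 567 − 1(550.6) = 16.44
  O₂: 380.2 − 0.5(550.6) = 104.9
  N₂: 1430 (inert)
  CO₂: 0 + 1(550.6) = 550.6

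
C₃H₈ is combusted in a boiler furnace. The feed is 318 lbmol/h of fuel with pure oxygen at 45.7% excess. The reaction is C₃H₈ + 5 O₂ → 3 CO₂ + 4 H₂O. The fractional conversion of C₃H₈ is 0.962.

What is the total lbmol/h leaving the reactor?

2940 lbmol/h

Stoichiometric O₂ = 5 × 318 = 1590 lbmol/h; O₂ fed = 1590 × 1.457 = 2317 lbmol/h.
Fuel reacted = 0.962 × 318 → ξ = 305.9 lbmol/h.
Outlet (n = n₀ + ν ξ):
  C₃H₈: 318 − 1(305.9) = 12.08
  O₂: 2317 − 5(305.9) = 787.1
  CO₂: 0 + 3(305.9) = 917.7
  H₂O: 0 + 4(305.9) = 1224
Total out = 12.08 + 787.1 + 917.7 + 1224 = 2941 lbmol/h.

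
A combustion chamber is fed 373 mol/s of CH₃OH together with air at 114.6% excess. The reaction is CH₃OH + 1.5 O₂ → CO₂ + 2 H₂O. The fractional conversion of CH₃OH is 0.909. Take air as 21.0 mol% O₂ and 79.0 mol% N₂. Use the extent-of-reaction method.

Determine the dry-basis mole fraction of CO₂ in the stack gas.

0.0607

Stoichiometric O₂ = 1.5 × 373 = 559.5 mol/s; O₂ fed = 559.5 × 2.146 = 1201 mol/s.
N₂ fed = 1201 × 79/21 = 4517 mol/s.
Fuel reacted = 0.909 × 373 → ξ = 339.1 mol/s.
Outlet (n = n₀ + ν ξ):
  CH₃OH: 373 − 1(339.1) = 33.94
  O₂: 1201 − 1.5(339.1) = 692.1
  N₂: 4517 (inert)
  CO₂: 0 + 1(339.1) = 339.1
  H₂O: 0 + 2(339.1) = 678.1
Dry total = 5582 mol/s; y_CO₂ (dry) = 339.1 / 5582 = 0.06074.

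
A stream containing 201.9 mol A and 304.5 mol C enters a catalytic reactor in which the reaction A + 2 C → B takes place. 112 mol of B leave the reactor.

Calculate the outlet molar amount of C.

For B: n = n₀ + 1ξ → 112 = 0 + 1ξ, giving ξ = 112 mol.
Outlet amounts (n = n₀ + ν ξ):
  A: 201.9 − 1(112) = 89.9
  C: 304.5 − 2(112) = 80.5
  B: 0 + 1(112) = 112

80.5 mol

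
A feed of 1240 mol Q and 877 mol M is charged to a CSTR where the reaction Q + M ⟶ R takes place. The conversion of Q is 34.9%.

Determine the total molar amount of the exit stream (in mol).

Q reacted = 0.349 × 1240 = 432.8 mol; ν_Q = −1, so ξ = 432.8/1 = 432.8 mol.
Outlet amounts (n = n₀ + ν ξ):
  Q: 1240 − 1(432.8) = 807.2
  M: 877 − 1(432.8) = 444.2
  R: 0 + 1(432.8) = 432.8
Total out = 807.2 + 444.2 + 432.8 = 1684 mol.

1680 mol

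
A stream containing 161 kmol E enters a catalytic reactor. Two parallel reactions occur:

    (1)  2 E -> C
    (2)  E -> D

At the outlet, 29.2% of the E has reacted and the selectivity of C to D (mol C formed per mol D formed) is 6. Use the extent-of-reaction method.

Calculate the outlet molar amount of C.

Conversion of E: E consumed = 0.292 × 161 = 47.01 kmol = 2ξ₁ + 1ξ₂.
Selectivity: 1ξ₁ / (1ξ₂) = 6 → ξ₁ = 6 ξ₂.
Substitute: (2·6 + 1) ξ₂ = 47.01 → ξ₂ = 3.616 kmol, ξ₁ = 21.7 kmol.
Outlet amounts (n = n₀ + Σ ν·ξ):
  E: 161 − 2(21.7) − 1(3.616) = 114
  C: 0 + 1(21.7) = 21.7
  D: 0 + 1(3.616) = 3.616

21.7 kmol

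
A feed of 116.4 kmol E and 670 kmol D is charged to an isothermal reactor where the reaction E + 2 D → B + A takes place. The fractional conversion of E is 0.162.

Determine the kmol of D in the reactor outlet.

E reacted = 0.162 × 116.4 = 18.86 kmol; ν_E = −1, so ξ = 18.86/1 = 18.86 kmol.
Outlet amounts (n = n₀ + ν ξ):
  E: 116.4 − 1(18.86) = 97.54
  D: 670 − 2(18.86) = 632.3
  B: 0 + 1(18.86) = 18.86
  A: 0 + 1(18.86) = 18.86

632 kmol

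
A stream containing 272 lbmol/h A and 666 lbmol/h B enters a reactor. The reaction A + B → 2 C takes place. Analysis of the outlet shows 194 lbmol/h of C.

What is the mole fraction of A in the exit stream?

0.187

For C: n = n₀ + 2ξ → 194 = 0 + 2ξ, giving ξ = 97 lbmol/h.
Outlet amounts (n = n₀ + ν ξ):
  A: 272 − 1(97) = 175
  B: 666 − 1(97) = 569
  C: 0 + 2(97) = 194
Total out = 938 lbmol/h; y_A = 175 / 938 = 0.1866.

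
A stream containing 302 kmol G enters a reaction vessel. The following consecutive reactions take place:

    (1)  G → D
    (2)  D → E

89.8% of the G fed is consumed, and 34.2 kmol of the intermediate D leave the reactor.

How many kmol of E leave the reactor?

237 kmol

Conversion of G: G consumed = 1ξ₁ = 0.898 × 302 → ξ₁ = 271.2 kmol.
D balance: n_D = 0 + 1ξ₁ − 1ξ₂ = 34.2 → ξ₂ = (1·271.2 − 34.2)/1 = 237 kmol.
Outlet amounts (n = n₀ + Σ ν·ξ):
  G: 302 − 1(271.2) = 30.8
  D: 0 + 1(271.2) − 1(237) = 34.2
  E: 0 + 1(237) = 237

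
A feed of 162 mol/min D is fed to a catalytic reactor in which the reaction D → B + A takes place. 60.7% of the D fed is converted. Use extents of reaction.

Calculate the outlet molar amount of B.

98.3 mol/min

D reacted = 0.607 × 162 = 98.33 mol/min; ν_D = −1, so ξ = 98.33/1 = 98.33 mol/min.
Outlet amounts (n = n₀ + ν ξ):
  D: 162 − 1(98.33) = 63.67
  B: 0 + 1(98.33) = 98.33
  A: 0 + 1(98.33) = 98.33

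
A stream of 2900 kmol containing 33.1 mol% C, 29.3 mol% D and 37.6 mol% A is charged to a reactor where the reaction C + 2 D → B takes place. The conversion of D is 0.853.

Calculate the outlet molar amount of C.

D reacted = 0.853 × 849.7 = 724.8 kmol; ν_D = −2, so ξ = 724.8/2 = 362.4 kmol.
Outlet amounts (n = n₀ + ν ξ):
  C: 959.9 − 1(362.4) = 597.5
  D: 849.7 − 2(362.4) = 124.9
  B: 0 + 1(362.4) = 362.4
  A: 1090 (inert)

598 kmol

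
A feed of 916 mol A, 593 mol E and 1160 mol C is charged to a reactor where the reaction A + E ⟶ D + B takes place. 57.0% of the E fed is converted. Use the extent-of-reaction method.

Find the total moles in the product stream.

2670 mol

E reacted = 0.57 × 593 = 338 mol; ν_E = −1, so ξ = 338/1 = 338 mol.
Outlet amounts (n = n₀ + ν ξ):
  A: 916 − 1(338) = 578
  E: 593 − 1(338) = 255
  D: 0 + 1(338) = 338
  B: 0 + 1(338) = 338
  C: 1160 (inert)
Total out = 578 + 255 + 338 + 338 + 1160 = 2669 mol.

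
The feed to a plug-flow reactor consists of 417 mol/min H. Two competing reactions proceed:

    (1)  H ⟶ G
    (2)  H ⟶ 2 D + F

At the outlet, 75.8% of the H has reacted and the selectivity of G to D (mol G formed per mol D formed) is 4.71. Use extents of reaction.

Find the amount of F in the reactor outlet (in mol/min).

Conversion of H: H consumed = 0.758 × 417 = 316.1 mol/min = 1ξ₁ + 1ξ₂.
Selectivity: 1ξ₁ / (2ξ₂) = 4.71 → ξ₁ = 9.42 ξ₂.
Substitute: (1·9.42 + 1) ξ₂ = 316.1 → ξ₂ = 30.33 mol/min, ξ₁ = 285.8 mol/min.
Outlet amounts (n = n₀ + Σ ν·ξ):
  H: 417 − 1(285.8) − 1(30.33) = 100.9
  G: 0 + 1(285.8) = 285.8
  D: 0 + 2(30.33) = 60.67
  F: 0 + 1(30.33) = 30.33

30.3 mol/min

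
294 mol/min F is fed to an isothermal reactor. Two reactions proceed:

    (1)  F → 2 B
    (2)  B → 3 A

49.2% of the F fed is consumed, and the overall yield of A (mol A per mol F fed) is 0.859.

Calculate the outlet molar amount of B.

205 mol/min

Conversion of F: F consumed = 1ξ₁ = 0.492 × 294 → ξ₁ = 144.6 mol/min.
Yield of A: 3ξ₂ / 294 = 0.859 → ξ₂ = 84.18 mol/min.
Outlet amounts (n = n₀ + Σ ν·ξ):
  F: 294 − 1(144.6) = 149.4
  B: 0 + 2(144.6) − 1(84.18) = 205.1
  A: 0 + 3(84.18) = 252.5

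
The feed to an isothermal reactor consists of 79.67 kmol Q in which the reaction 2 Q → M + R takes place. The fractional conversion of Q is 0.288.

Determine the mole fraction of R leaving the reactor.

0.144

Q reacted = 0.288 × 79.67 = 22.94 kmol; ν_Q = −2, so ξ = 22.94/2 = 11.47 kmol.
Outlet amounts (n = n₀ + ν ξ):
  Q: 79.67 − 2(11.47) = 56.73
  M: 0 + 1(11.47) = 11.47
  R: 0 + 1(11.47) = 11.47
Total out = 79.67 kmol; y_R = 11.47 / 79.67 = 0.144.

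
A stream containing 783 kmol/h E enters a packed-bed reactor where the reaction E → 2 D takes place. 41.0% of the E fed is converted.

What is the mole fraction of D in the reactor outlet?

0.582

E reacted = 0.41 × 783 = 321 kmol/h; ν_E = −1, so ξ = 321/1 = 321 kmol/h.
Outlet amounts (n = n₀ + ν ξ):
  E: 783 − 1(321) = 462
  D: 0 + 2(321) = 642.1
Total out = 1104 kmol/h; y_D = 642.1 / 1104 = 0.5816.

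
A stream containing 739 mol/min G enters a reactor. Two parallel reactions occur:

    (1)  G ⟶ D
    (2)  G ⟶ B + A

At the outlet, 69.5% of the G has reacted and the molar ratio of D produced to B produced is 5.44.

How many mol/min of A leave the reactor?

Conversion of G: G consumed = 0.695 × 739 = 513.6 mol/min = 1ξ₁ + 1ξ₂.
Selectivity: 1ξ₁ / (1ξ₂) = 5.44 → ξ₁ = 5.44 ξ₂.
Substitute: (1·5.44 + 1) ξ₂ = 513.6 → ξ₂ = 79.75 mol/min, ξ₁ = 433.9 mol/min.
Outlet amounts (n = n₀ + Σ ν·ξ):
  G: 739 − 1(433.9) − 1(79.75) = 225.4
  D: 0 + 1(433.9) = 433.9
  B: 0 + 1(79.75) = 79.75
  A: 0 + 1(79.75) = 79.75

79.8 mol/min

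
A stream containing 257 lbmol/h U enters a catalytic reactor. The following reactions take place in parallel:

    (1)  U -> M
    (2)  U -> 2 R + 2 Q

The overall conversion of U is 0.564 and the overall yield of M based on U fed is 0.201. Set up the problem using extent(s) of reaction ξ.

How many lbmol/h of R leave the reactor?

187 lbmol/h

Yield of M: 1ξ₁ / 257 = 0.201 → ξ₁ = 51.66 lbmol/h.
Conversion of U: 1ξ₁ + 1ξ₂ = 0.564 × 257 = 144.9 → ξ₂ = 93.29 lbmol/h.
Outlet amounts (n = n₀ + Σ ν·ξ):
  U: 257 − 1(51.66) − 1(93.29) = 112.1
  M: 0 + 1(51.66) = 51.66
  R: 0 + 2(93.29) = 186.6
  Q: 0 + 2(93.29) = 186.6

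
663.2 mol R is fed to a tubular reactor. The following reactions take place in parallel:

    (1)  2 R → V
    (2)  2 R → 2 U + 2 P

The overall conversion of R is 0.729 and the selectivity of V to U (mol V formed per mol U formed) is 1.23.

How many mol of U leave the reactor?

Conversion of R: R consumed = 0.729 × 663.2 = 483.5 mol = 2ξ₁ + 2ξ₂.
Selectivity: 1ξ₁ / (2ξ₂) = 1.23 → ξ₁ = 2.46 ξ₂.
Substitute: (2·2.46 + 2) ξ₂ = 483.5 → ξ₂ = 69.87 mol, ξ₁ = 171.9 mol.
Outlet amounts (n = n₀ + Σ ν·ξ):
  R: 663.2 − 2(171.9) − 2(69.87) = 179.7
  V: 0 + 1(171.9) = 171.9
  U: 0 + 2(69.87) = 139.7
  P: 0 + 2(69.87) = 139.7

140 mol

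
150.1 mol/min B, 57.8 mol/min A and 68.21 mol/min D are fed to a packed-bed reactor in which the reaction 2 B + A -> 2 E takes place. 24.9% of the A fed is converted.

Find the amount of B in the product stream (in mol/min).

A reacted = 0.249 × 57.8 = 14.39 mol/min; ν_A = −1, so ξ = 14.39/1 = 14.39 mol/min.
Outlet amounts (n = n₀ + ν ξ):
  B: 150.1 − 2(14.39) = 121.3
  A: 57.8 − 1(14.39) = 43.41
  E: 0 + 2(14.39) = 28.78
  D: 68.21 (inert)

121 mol/min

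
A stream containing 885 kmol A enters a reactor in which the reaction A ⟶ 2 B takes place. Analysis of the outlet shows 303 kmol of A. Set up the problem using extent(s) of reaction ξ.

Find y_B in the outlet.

0.793

For A: n = n₀ − 1ξ → 303 = 885 − 1ξ, giving ξ = 582 kmol.
Outlet amounts (n = n₀ + ν ξ):
  A: 885 − 1(582) = 303
  B: 0 + 2(582) = 1164
Total out = 1467 kmol; y_B = 1164 / 1467 = 0.7935.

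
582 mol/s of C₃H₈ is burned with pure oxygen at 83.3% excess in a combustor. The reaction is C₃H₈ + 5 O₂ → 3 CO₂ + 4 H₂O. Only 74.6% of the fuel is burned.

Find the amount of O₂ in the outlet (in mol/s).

3160 mol/s

Stoichiometric O₂ = 5 × 582 = 2910 mol/s; O₂ fed = 2910 × 1.833 = 5334 mol/s.
Fuel reacted = 0.746 × 582 → ξ = 434.2 mol/s.
Outlet (n = n₀ + ν ξ):
  C₃H₈: 582 − 1(434.2) = 147.8
  O₂: 5334 − 5(434.2) = 3163
  CO₂: 0 + 3(434.2) = 1303
  H₂O: 0 + 4(434.2) = 1737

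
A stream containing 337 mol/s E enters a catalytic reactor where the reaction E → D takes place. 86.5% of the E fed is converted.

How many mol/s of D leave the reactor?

292 mol/s

E reacted = 0.865 × 337 = 291.5 mol/s; ν_E = −1, so ξ = 291.5/1 = 291.5 mol/s.
Outlet amounts (n = n₀ + ν ξ):
  E: 337 − 1(291.5) = 45.5
  D: 0 + 1(291.5) = 291.5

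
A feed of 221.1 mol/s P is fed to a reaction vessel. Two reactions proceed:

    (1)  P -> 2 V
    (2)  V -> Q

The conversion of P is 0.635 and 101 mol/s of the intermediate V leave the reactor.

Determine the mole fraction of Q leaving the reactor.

Conversion of P: P consumed = 1ξ₁ = 0.635 × 221.1 → ξ₁ = 140.4 mol/s.
V balance: n_V = 0 + 2ξ₁ − 1ξ₂ = 101 → ξ₂ = (2·140.4 − 101)/1 = 179.8 mol/s.
Outlet amounts (n = n₀ + Σ ν·ξ):
  P: 221.1 − 1(140.4) = 80.7
  V: 0 + 2(140.4) − 1(179.8) = 101
  Q: 0 + 1(179.8) = 179.8
Total out = 361.5 mol/s; y_Q = 179.8 / 361.5 = 0.4974.

0.497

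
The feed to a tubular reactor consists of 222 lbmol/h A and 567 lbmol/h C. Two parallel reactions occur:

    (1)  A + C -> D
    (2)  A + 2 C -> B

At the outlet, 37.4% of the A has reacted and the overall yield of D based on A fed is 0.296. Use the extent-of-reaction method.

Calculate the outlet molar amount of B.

Yield of D: 1ξ₁ / 222 = 0.296 → ξ₁ = 65.71 lbmol/h.
Conversion of A: 1ξ₁ + 1ξ₂ = 0.374 × 222 = 83.03 → ξ₂ = 17.32 lbmol/h.
Outlet amounts (n = n₀ + Σ ν·ξ):
  A: 222 − 1(65.71) − 1(17.32) = 139
  C: 567 − 1(65.71) − 2(17.32) = 466.7
  D: 0 + 1(65.71) = 65.71
  B: 0 + 1(17.32) = 17.32

17.3 lbmol/h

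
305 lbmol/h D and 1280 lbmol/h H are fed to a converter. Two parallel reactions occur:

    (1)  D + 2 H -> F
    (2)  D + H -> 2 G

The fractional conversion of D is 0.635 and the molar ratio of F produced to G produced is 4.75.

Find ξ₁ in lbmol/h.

ξ₁ = 175 lbmol/h

Conversion of D: D consumed = 0.635 × 305 = 193.7 lbmol/h = 1ξ₁ + 1ξ₂.
Selectivity: 1ξ₁ / (2ξ₂) = 4.75 → ξ₁ = 9.5 ξ₂.
Substitute: (1·9.5 + 1) ξ₂ = 193.7 → ξ₂ = 18.45 lbmol/h, ξ₁ = 175.2 lbmol/h.
Outlet amounts (n = n₀ + Σ ν·ξ):
  D: 305 − 1(175.2) − 1(18.45) = 111.3
  H: 1280 − 2(175.2) − 1(18.45) = 911.1
  F: 0 + 1(175.2) = 175.2
  G: 0 + 2(18.45) = 36.89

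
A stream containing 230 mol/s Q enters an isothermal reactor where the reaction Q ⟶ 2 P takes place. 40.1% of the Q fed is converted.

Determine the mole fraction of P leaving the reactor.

0.572

Q reacted = 0.401 × 230 = 92.23 mol/s; ν_Q = −1, so ξ = 92.23/1 = 92.23 mol/s.
Outlet amounts (n = n₀ + ν ξ):
  Q: 230 − 1(92.23) = 137.8
  P: 0 + 2(92.23) = 184.5
Total out = 322.2 mol/s; y_P = 184.5 / 322.2 = 0.5724.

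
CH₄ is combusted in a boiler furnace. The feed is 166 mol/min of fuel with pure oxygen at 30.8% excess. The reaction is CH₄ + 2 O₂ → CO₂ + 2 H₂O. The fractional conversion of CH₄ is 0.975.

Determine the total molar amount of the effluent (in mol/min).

600 mol/min

Stoichiometric O₂ = 2 × 166 = 332 mol/min; O₂ fed = 332 × 1.308 = 434.3 mol/min.
Fuel reacted = 0.975 × 166 → ξ = 161.8 mol/min.
Outlet (n = n₀ + ν ξ):
  CH₄: 166 − 1(161.8) = 4.15
  O₂: 434.3 − 2(161.8) = 110.6
  CO₂: 0 + 1(161.8) = 161.8
  H₂O: 0 + 2(161.8) = 323.7
Total out = 4.15 + 110.6 + 161.8 + 323.7 = 600.3 mol/min.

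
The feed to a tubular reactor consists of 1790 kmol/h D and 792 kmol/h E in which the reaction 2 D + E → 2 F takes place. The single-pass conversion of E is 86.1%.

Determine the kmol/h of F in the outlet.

E reacted = 0.861 × 792 = 681.9 kmol/h; ν_E = −1, so ξ = 681.9/1 = 681.9 kmol/h.
Outlet amounts (n = n₀ + ν ξ):
  D: 1790 − 2(681.9) = 426.2
  E: 792 − 1(681.9) = 110.1
  F: 0 + 2(681.9) = 1364

1360 kmol/h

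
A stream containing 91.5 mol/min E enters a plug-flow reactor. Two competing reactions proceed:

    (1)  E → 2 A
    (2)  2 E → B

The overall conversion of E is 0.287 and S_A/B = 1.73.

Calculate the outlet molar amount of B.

9.17 mol/min

Conversion of E: E consumed = 0.287 × 91.5 = 26.26 mol/min = 1ξ₁ + 2ξ₂.
Selectivity: 2ξ₁ / (1ξ₂) = 1.73 → ξ₁ = 0.865 ξ₂.
Substitute: (1·0.865 + 2) ξ₂ = 26.26 → ξ₂ = 9.166 mol/min, ξ₁ = 7.929 mol/min.
Outlet amounts (n = n₀ + Σ ν·ξ):
  E: 91.5 − 1(7.929) − 2(9.166) = 65.24
  A: 0 + 2(7.929) = 15.86
  B: 0 + 1(9.166) = 9.166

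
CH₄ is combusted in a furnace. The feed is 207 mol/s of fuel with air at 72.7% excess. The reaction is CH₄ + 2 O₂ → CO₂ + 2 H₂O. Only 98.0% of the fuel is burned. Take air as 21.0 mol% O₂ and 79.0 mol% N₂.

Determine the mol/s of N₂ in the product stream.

2690 mol/s

Stoichiometric O₂ = 2 × 207 = 414 mol/s; O₂ fed = 414 × 1.727 = 715 mol/s.
N₂ fed = 715 × 79/21 = 2690 mol/s.
Fuel reacted = 0.98 × 207 → ξ = 202.9 mol/s.
Outlet (n = n₀ + ν ξ):
  CH₄: 207 − 1(202.9) = 4.14
  O₂: 715 − 2(202.9) = 309.3
  N₂: 2690 (inert)
  CO₂: 0 + 1(202.9) = 202.9
  H₂O: 0 + 2(202.9) = 405.7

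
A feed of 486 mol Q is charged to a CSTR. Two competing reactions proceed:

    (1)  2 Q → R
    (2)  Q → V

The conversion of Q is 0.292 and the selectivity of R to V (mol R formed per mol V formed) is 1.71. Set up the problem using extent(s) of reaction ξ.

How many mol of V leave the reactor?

32.1 mol

Conversion of Q: Q consumed = 0.292 × 486 = 141.9 mol = 2ξ₁ + 1ξ₂.
Selectivity: 1ξ₁ / (1ξ₂) = 1.71 → ξ₁ = 1.71 ξ₂.
Substitute: (2·1.71 + 1) ξ₂ = 141.9 → ξ₂ = 32.11 mol, ξ₁ = 54.9 mol.
Outlet amounts (n = n₀ + Σ ν·ξ):
  Q: 486 − 2(54.9) − 1(32.11) = 344.1
  R: 0 + 1(54.9) = 54.9
  V: 0 + 1(32.11) = 32.11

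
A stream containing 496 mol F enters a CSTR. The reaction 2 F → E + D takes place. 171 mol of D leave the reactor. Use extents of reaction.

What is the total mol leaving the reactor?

496 mol

For D: n = n₀ + 1ξ → 171 = 0 + 1ξ, giving ξ = 171 mol.
Outlet amounts (n = n₀ + ν ξ):
  F: 496 − 2(171) = 154
  E: 0 + 1(171) = 171
  D: 0 + 1(171) = 171
Total out = 154 + 171 + 171 = 496 mol.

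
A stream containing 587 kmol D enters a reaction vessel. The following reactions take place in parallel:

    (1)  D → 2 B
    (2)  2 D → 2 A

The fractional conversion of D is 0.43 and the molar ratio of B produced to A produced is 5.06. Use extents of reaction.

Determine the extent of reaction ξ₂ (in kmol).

Conversion of D: D consumed = 0.43 × 587 = 252.4 kmol = 1ξ₁ + 2ξ₂.
Selectivity: 2ξ₁ / (2ξ₂) = 5.06 → ξ₁ = 5.06 ξ₂.
Substitute: (1·5.06 + 2) ξ₂ = 252.4 → ξ₂ = 35.75 kmol, ξ₁ = 180.9 kmol.
Outlet amounts (n = n₀ + Σ ν·ξ):
  D: 587 − 1(180.9) − 2(35.75) = 334.6
  B: 0 + 2(180.9) = 361.8
  A: 0 + 2(35.75) = 71.5

ξ₂ = 35.8 kmol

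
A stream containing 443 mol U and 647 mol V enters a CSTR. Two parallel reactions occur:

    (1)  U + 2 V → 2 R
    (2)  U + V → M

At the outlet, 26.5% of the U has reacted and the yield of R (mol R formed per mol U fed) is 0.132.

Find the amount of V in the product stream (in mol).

Yield of R: 2ξ₁ / 443 = 0.132 → ξ₁ = 29.24 mol.
Conversion of U: 1ξ₁ + 1ξ₂ = 0.265 × 443 = 117.4 → ξ₂ = 88.16 mol.
Outlet amounts (n = n₀ + Σ ν·ξ):
  U: 443 − 1(29.24) − 1(88.16) = 325.6
  V: 647 − 2(29.24) − 1(88.16) = 500.4
  R: 0 + 2(29.24) = 58.48
  M: 0 + 1(88.16) = 88.16

500 mol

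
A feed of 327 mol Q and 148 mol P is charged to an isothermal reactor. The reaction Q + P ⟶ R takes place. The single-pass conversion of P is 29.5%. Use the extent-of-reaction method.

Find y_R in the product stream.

P reacted = 0.295 × 148 = 43.66 mol; ν_P = −1, so ξ = 43.66/1 = 43.66 mol.
Outlet amounts (n = n₀ + ν ξ):
  Q: 327 − 1(43.66) = 283.3
  P: 148 − 1(43.66) = 104.3
  R: 0 + 1(43.66) = 43.66
Total out = 431.3 mol; y_R = 43.66 / 431.3 = 0.1012.

0.101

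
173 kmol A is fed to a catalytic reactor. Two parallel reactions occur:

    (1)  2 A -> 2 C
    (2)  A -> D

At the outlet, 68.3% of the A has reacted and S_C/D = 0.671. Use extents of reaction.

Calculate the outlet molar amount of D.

Conversion of A: A consumed = 0.683 × 173 = 118.2 kmol = 2ξ₁ + 1ξ₂.
Selectivity: 2ξ₁ / (1ξ₂) = 0.671 → ξ₁ = 0.3355 ξ₂.
Substitute: (2·0.3355 + 1) ξ₂ = 118.2 → ξ₂ = 70.71 kmol, ξ₁ = 23.72 kmol.
Outlet amounts (n = n₀ + Σ ν·ξ):
  A: 173 − 2(23.72) − 1(70.71) = 54.84
  C: 0 + 2(23.72) = 47.45
  D: 0 + 1(70.71) = 70.71

70.7 kmol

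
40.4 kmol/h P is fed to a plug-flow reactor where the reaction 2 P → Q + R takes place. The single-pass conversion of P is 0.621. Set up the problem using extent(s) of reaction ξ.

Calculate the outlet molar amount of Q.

P reacted = 0.621 × 40.4 = 25.09 kmol/h; ν_P = −2, so ξ = 25.09/2 = 12.54 kmol/h.
Outlet amounts (n = n₀ + ν ξ):
  P: 40.4 − 2(12.54) = 15.31
  Q: 0 + 1(12.54) = 12.54
  R: 0 + 1(12.54) = 12.54

12.5 kmol/h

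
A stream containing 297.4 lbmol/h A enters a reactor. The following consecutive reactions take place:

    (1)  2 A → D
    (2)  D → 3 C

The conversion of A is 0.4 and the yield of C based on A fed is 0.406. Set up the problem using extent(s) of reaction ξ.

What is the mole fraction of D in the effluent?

0.0604

Conversion of A: A consumed = 2ξ₁ = 0.4 × 297.4 → ξ₁ = 59.48 lbmol/h.
Yield of C: 3ξ₂ / 297.4 = 0.406 → ξ₂ = 40.25 lbmol/h.
Outlet amounts (n = n₀ + Σ ν·ξ):
  A: 297.4 − 2(59.48) = 178.4
  D: 0 + 1(59.48) − 1(40.25) = 19.23
  C: 0 + 3(40.25) = 120.7
Total out = 318.4 lbmol/h; y_D = 19.23 / 318.4 = 0.0604.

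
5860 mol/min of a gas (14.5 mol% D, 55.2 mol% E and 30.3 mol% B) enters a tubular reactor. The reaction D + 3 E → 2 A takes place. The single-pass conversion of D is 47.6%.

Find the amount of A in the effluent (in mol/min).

809 mol/min

D reacted = 0.476 × 849.7 = 404.5 mol/min; ν_D = −1, so ξ = 404.5/1 = 404.5 mol/min.
Outlet amounts (n = n₀ + ν ξ):
  D: 849.7 − 1(404.5) = 445.2
  E: 3235 − 3(404.5) = 2021
  A: 0 + 2(404.5) = 808.9
  B: 1776 (inert)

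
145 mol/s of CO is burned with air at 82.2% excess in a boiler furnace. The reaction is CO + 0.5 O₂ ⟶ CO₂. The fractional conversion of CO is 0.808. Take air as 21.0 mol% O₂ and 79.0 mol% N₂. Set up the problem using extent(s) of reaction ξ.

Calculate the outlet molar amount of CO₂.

Stoichiometric O₂ = 0.5 × 145 = 72.5 mol/s; O₂ fed = 72.5 × 1.822 = 132.1 mol/s.
N₂ fed = 132.1 × 79/21 = 496.9 mol/s.
Fuel reacted = 0.808 × 145 → ξ = 117.2 mol/s.
Outlet (n = n₀ + ν ξ):
  CO: 145 − 1(117.2) = 27.84
  O₂: 132.1 − 0.5(117.2) = 73.51
  N₂: 496.9 (inert)
  CO₂: 0 + 1(117.2) = 117.2

117 mol/s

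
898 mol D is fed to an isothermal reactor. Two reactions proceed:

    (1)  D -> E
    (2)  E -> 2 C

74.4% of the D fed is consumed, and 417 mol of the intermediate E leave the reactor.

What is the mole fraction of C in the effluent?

Conversion of D: D consumed = 1ξ₁ = 0.744 × 898 → ξ₁ = 668.1 mol.
E balance: n_E = 0 + 1ξ₁ − 1ξ₂ = 417 → ξ₂ = (1·668.1 − 417)/1 = 251.1 mol.
Outlet amounts (n = n₀ + Σ ν·ξ):
  D: 898 − 1(668.1) = 229.9
  E: 0 + 1(668.1) − 1(251.1) = 417
  C: 0 + 2(251.1) = 502.2
Total out = 1149 mol; y_C = 502.2 / 1149 = 0.4371.

0.437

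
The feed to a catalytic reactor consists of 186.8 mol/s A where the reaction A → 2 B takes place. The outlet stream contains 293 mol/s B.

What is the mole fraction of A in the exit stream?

0.121

For B: n = n₀ + 2ξ → 293 = 0 + 2ξ, giving ξ = 146.5 mol/s.
Outlet amounts (n = n₀ + ν ξ):
  A: 186.8 − 1(146.5) = 40.3
  B: 0 + 2(146.5) = 293
Total out = 333.3 mol/s; y_A = 40.3 / 333.3 = 0.1209.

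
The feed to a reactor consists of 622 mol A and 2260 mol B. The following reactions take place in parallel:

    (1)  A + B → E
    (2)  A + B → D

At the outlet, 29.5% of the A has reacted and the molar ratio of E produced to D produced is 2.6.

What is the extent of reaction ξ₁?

ξ₁ = 133 mol

Conversion of A: A consumed = 0.295 × 622 = 183.5 mol = 1ξ₁ + 1ξ₂.
Selectivity: 1ξ₁ / (1ξ₂) = 2.6 → ξ₁ = 2.6 ξ₂.
Substitute: (1·2.6 + 1) ξ₂ = 183.5 → ξ₂ = 50.97 mol, ξ₁ = 132.5 mol.
Outlet amounts (n = n₀ + Σ ν·ξ):
  A: 622 − 1(132.5) − 1(50.97) = 438.5
  B: 2260 − 1(132.5) − 1(50.97) = 2077
  E: 0 + 1(132.5) = 132.5
  D: 0 + 1(50.97) = 50.97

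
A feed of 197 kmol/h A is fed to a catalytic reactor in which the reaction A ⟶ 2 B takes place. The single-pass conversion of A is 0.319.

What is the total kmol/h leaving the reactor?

260 kmol/h

A reacted = 0.319 × 197 = 62.84 kmol/h; ν_A = −1, so ξ = 62.84/1 = 62.84 kmol/h.
Outlet amounts (n = n₀ + ν ξ):
  A: 197 − 1(62.84) = 134.2
  B: 0 + 2(62.84) = 125.7
Total out = 134.2 + 125.7 = 259.8 kmol/h.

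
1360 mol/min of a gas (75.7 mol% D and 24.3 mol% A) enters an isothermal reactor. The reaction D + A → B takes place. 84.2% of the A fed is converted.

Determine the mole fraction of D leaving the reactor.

0.694

A reacted = 0.842 × 330.5 = 278.3 mol/min; ν_A = −1, so ξ = 278.3/1 = 278.3 mol/min.
Outlet amounts (n = n₀ + ν ξ):
  D: 1030 − 1(278.3) = 751.3
  A: 330.5 − 1(278.3) = 52.22
  B: 0 + 1(278.3) = 278.3
Total out = 1082 mol/min; y_D = 751.3 / 1082 = 0.6945.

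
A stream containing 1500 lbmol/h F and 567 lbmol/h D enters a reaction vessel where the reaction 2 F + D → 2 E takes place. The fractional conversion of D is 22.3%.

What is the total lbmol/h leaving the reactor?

1940 lbmol/h

D reacted = 0.223 × 567 = 126.4 lbmol/h; ν_D = −1, so ξ = 126.4/1 = 126.4 lbmol/h.
Outlet amounts (n = n₀ + ν ξ):
  F: 1500 − 2(126.4) = 1247
  D: 567 − 1(126.4) = 440.6
  E: 0 + 2(126.4) = 252.9
Total out = 1247 + 440.6 + 252.9 = 1941 lbmol/h.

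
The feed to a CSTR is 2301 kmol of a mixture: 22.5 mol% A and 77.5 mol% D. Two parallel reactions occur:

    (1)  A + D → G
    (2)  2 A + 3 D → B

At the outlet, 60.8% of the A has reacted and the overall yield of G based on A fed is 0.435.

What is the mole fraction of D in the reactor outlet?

Yield of G: 1ξ₁ / 517.7 = 0.435 → ξ₁ = 225.2 kmol.
Conversion of A: 1ξ₁ + 2ξ₂ = 0.608 × 517.7 = 314.8 → ξ₂ = 44.78 kmol.
Outlet amounts (n = n₀ + Σ ν·ξ):
  A: 517.7 − 1(225.2) − 2(44.78) = 202.9
  D: 1783 − 1(225.2) − 3(44.78) = 1424
  G: 0 + 1(225.2) = 225.2
  B: 0 + 1(44.78) = 44.78
Total out = 1897 kmol; y_D = 1424 / 1897 = 0.7506.

0.751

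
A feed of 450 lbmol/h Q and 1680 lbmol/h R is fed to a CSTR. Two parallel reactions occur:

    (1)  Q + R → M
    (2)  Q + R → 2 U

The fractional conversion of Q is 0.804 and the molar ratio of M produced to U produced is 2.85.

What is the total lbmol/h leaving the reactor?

1820 lbmol/h

Conversion of Q: Q consumed = 0.804 × 450 = 361.8 lbmol/h = 1ξ₁ + 1ξ₂.
Selectivity: 1ξ₁ / (2ξ₂) = 2.85 → ξ₁ = 5.7 ξ₂.
Substitute: (1·5.7 + 1) ξ₂ = 361.8 → ξ₂ = 54 lbmol/h, ξ₁ = 307.8 lbmol/h.
Outlet amounts (n = n₀ + Σ ν·ξ):
  Q: 450 − 1(307.8) − 1(54) = 88.2
  R: 1680 − 1(307.8) − 1(54) = 1318
  M: 0 + 1(307.8) = 307.8
  U: 0 + 2(54) = 108
Total out = 88.2 + 1318 + 307.8 + 108 = 1822 lbmol/h.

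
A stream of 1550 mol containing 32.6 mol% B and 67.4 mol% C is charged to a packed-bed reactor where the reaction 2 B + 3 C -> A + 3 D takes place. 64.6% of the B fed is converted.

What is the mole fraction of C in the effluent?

0.4

B reacted = 0.646 × 505.3 = 326.4 mol; ν_B = −2, so ξ = 326.4/2 = 163.2 mol.
Outlet amounts (n = n₀ + ν ξ):
  B: 505.3 − 2(163.2) = 178.9
  C: 1045 − 3(163.2) = 555.1
  A: 0 + 1(163.2) = 163.2
  D: 0 + 3(163.2) = 489.6
Total out = 1387 mol; y_C = 555.1 / 1387 = 0.4003.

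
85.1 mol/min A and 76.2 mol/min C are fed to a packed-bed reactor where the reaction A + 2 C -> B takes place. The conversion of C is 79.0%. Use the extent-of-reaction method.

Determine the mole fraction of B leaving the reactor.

C reacted = 0.79 × 76.2 = 60.2 mol/min; ν_C = −2, so ξ = 60.2/2 = 30.1 mol/min.
Outlet amounts (n = n₀ + ν ξ):
  A: 85.1 − 1(30.1) = 55
  C: 76.2 − 2(30.1) = 16
  B: 0 + 1(30.1) = 30.1
Total out = 101.1 mol/min; y_B = 30.1 / 101.1 = 0.2977.

0.298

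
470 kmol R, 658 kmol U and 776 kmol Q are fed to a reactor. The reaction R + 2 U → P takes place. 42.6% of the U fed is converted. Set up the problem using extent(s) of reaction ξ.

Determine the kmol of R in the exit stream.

U reacted = 0.426 × 658 = 280.3 kmol; ν_U = −2, so ξ = 280.3/2 = 140.2 kmol.
Outlet amounts (n = n₀ + ν ξ):
  R: 470 − 1(140.2) = 329.8
  U: 658 − 2(140.2) = 377.7
  P: 0 + 1(140.2) = 140.2
  Q: 776 (inert)

330 kmol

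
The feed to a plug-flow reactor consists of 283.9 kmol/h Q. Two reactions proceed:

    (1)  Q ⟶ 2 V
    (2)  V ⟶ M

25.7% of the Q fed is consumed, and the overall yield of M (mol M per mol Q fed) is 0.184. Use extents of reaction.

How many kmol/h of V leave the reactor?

93.7 kmol/h

Conversion of Q: Q consumed = 1ξ₁ = 0.257 × 283.9 → ξ₁ = 72.96 kmol/h.
Yield of M: 1ξ₂ / 283.9 = 0.184 → ξ₂ = 52.24 kmol/h.
Outlet amounts (n = n₀ + Σ ν·ξ):
  Q: 283.9 − 1(72.96) = 210.9
  V: 0 + 2(72.96) − 1(52.24) = 93.69
  M: 0 + 1(52.24) = 52.24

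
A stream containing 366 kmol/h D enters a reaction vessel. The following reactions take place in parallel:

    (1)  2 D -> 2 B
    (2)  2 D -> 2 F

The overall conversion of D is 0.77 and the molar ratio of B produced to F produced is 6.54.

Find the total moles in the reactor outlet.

366 kmol/h

Conversion of D: D consumed = 0.77 × 366 = 281.8 kmol/h = 2ξ₁ + 2ξ₂.
Selectivity: 2ξ₁ / (2ξ₂) = 6.54 → ξ₁ = 6.54 ξ₂.
Substitute: (2·6.54 + 2) ξ₂ = 281.8 → ξ₂ = 18.69 kmol/h, ξ₁ = 122.2 kmol/h.
Outlet amounts (n = n₀ + Σ ν·ξ):
  D: 366 − 2(122.2) − 2(18.69) = 84.18
  B: 0 + 2(122.2) = 244.4
  F: 0 + 2(18.69) = 37.38
Total out = 84.18 + 244.4 + 37.38 = 366 kmol/h.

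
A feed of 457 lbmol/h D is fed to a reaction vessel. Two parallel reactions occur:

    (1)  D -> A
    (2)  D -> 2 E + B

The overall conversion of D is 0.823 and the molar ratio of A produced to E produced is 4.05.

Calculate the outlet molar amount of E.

82.7 lbmol/h

Conversion of D: D consumed = 0.823 × 457 = 376.1 lbmol/h = 1ξ₁ + 1ξ₂.
Selectivity: 1ξ₁ / (2ξ₂) = 4.05 → ξ₁ = 8.1 ξ₂.
Substitute: (1·8.1 + 1) ξ₂ = 376.1 → ξ₂ = 41.33 lbmol/h, ξ₁ = 334.8 lbmol/h.
Outlet amounts (n = n₀ + Σ ν·ξ):
  D: 457 − 1(334.8) − 1(41.33) = 80.89
  A: 0 + 1(334.8) = 334.8
  E: 0 + 2(41.33) = 82.66
  B: 0 + 1(41.33) = 41.33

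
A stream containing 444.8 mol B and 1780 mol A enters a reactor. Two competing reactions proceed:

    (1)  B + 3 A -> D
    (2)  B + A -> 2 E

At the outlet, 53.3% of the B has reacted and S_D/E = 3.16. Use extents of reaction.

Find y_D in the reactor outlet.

Conversion of B: B consumed = 0.533 × 444.8 = 237.1 mol = 1ξ₁ + 1ξ₂.
Selectivity: 1ξ₁ / (2ξ₂) = 3.16 → ξ₁ = 6.32 ξ₂.
Substitute: (1·6.32 + 1) ξ₂ = 237.1 → ξ₂ = 32.39 mol, ξ₁ = 204.7 mol.
Outlet amounts (n = n₀ + Σ ν·ξ):
  B: 444.8 − 1(204.7) − 1(32.39) = 207.7
  A: 1780 − 3(204.7) − 1(32.39) = 1134
  D: 0 + 1(204.7) = 204.7
  E: 0 + 2(32.39) = 64.78
Total out = 1611 mol; y_D = 204.7 / 1611 = 0.1271.

0.127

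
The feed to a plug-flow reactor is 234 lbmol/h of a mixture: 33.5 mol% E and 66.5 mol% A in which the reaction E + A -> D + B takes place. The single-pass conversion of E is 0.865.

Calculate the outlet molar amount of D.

E reacted = 0.865 × 78.39 = 67.81 lbmol/h; ν_E = −1, so ξ = 67.81/1 = 67.81 lbmol/h.
Outlet amounts (n = n₀ + ν ξ):
  E: 78.39 − 1(67.81) = 10.58
  A: 155.6 − 1(67.81) = 87.8
  D: 0 + 1(67.81) = 67.81
  B: 0 + 1(67.81) = 67.81

67.8 lbmol/h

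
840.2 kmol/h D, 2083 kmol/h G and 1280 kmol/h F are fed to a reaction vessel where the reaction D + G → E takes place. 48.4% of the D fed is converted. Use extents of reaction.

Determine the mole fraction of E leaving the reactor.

D reacted = 0.484 × 840.2 = 406.7 kmol/h; ν_D = −1, so ξ = 406.7/1 = 406.7 kmol/h.
Outlet amounts (n = n₀ + ν ξ):
  D: 840.2 − 1(406.7) = 433.5
  G: 2083 − 1(406.7) = 1676
  E: 0 + 1(406.7) = 406.7
  F: 1280 (inert)
Total out = 3797 kmol/h; y_E = 406.7 / 3797 = 0.1071.

0.107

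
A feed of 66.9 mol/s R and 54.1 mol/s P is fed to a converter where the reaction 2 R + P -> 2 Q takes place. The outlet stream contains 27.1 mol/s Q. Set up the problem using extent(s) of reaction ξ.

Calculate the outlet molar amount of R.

For Q: n = n₀ + 2ξ → 27.1 = 0 + 2ξ, giving ξ = 13.55 mol/s.
Outlet amounts (n = n₀ + ν ξ):
  R: 66.9 − 2(13.55) = 39.8
  P: 54.1 − 1(13.55) = 40.55
  Q: 0 + 2(13.55) = 27.1

39.8 mol/s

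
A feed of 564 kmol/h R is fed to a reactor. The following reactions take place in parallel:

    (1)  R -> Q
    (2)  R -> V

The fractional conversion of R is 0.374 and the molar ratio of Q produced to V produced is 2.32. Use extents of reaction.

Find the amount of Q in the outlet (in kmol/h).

Conversion of R: R consumed = 0.374 × 564 = 210.9 kmol/h = 1ξ₁ + 1ξ₂.
Selectivity: 1ξ₁ / (1ξ₂) = 2.32 → ξ₁ = 2.32 ξ₂.
Substitute: (1·2.32 + 1) ξ₂ = 210.9 → ξ₂ = 63.53 kmol/h, ξ₁ = 147.4 kmol/h.
Outlet amounts (n = n₀ + Σ ν·ξ):
  R: 564 − 1(147.4) − 1(63.53) = 353.1
  Q: 0 + 1(147.4) = 147.4
  V: 0 + 1(63.53) = 63.53

147 kmol/h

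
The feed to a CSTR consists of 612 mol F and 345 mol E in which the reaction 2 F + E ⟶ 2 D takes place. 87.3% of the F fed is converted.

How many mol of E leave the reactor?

F reacted = 0.873 × 612 = 534.3 mol; ν_F = −2, so ξ = 534.3/2 = 267.1 mol.
Outlet amounts (n = n₀ + ν ξ):
  F: 612 − 2(267.1) = 77.72
  E: 345 − 1(267.1) = 77.86
  D: 0 + 2(267.1) = 534.3

77.9 mol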